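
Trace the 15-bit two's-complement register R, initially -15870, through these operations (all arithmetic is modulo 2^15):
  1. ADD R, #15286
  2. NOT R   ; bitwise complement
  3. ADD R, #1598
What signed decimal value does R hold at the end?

Start: R = -15870 = 100001000000010.
R = -15870 + 15286 = -584 = 111110110111000
R = NOT 111110110111000 = 000001001000111 = 583
R = 583 + 1598 = 2181 = 000100010000101

2181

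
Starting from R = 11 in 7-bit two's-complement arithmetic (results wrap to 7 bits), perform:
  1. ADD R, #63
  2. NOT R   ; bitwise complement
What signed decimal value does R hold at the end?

53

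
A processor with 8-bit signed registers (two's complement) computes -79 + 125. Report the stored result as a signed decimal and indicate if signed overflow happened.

-79 → 10110001
125 → 01111101
  10110001
+ 01111101
= 00101110  (discard carry-out 1)
Result 00101110: MSB = 0 → value 46.
Addends have opposite signs, so signed overflow cannot occur.

46; no overflow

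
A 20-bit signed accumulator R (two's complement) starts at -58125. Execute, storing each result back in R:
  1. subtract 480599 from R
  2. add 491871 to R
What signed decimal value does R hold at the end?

-46853

Start: R = -58125 = 11110001110011110011.
R = -58125 − 480599 = -538724; wraps to 509852 = 01111100011110011100
R = 509852 + 491871 = 1001723; wraps to -46853 = 11110100100011111011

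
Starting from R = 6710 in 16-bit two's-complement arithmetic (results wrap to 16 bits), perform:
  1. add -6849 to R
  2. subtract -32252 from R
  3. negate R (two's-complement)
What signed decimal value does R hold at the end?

-32113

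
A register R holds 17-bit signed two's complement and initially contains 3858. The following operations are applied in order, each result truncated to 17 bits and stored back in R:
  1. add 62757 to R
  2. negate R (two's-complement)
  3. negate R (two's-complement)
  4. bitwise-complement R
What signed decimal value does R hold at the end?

64456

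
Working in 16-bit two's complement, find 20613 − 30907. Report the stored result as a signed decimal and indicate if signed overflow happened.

20613 → 0101000010000101
30907 → 0111100010111011
Subtract via negate-and-add: invert 0111100010111011 + 1 = 1000011101000101 (i.e. -30907).
  0101000010000101
+ 1000011101000101
= 1101011111001010
Result 1101011111001010: MSB = 1 → 55242 − 65536 = -10294.
Addends (after negating the subtrahend) have opposite signs, so signed overflow cannot occur.

-10294; no overflow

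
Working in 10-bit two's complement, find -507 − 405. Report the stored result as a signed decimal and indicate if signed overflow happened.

-507 → 1000000101
405 → 0110010101
Subtract via negate-and-add: invert 0110010101 + 1 = 1001101011 (i.e. -405).
  1000000101
+ 1001101011
= 0001110000  (discard carry-out 1)
Result 0001110000: MSB = 0 → value 112.
Both addends (after negating the subtrahend) are negative but the stored result is non-negative: signed overflow. The true value -507 − 405 = -912 lies outside [-512, 511].

112; overflow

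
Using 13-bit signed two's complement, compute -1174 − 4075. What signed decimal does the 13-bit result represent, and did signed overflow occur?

2943; overflow

-1174 → 1101101101010
4075 → 0111111101011
Subtract via negate-and-add: invert 0111111101011 + 1 = 1000000010101 (i.e. -4075).
  1101101101010
+ 1000000010101
= 0101101111111  (discard carry-out 1)
Result 0101101111111: MSB = 0 → value 2943.
Both addends (after negating the subtrahend) are negative but the stored result is non-negative: signed overflow. The true value -1174 − 4075 = -5249 lies outside [-4096, 4095].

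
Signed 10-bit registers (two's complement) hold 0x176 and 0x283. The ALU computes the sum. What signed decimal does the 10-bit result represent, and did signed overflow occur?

0x176 = 0101110110 = 374 (signed)
0x283 = 1010000011 = -381 (signed)
  0101110110
+ 1010000011
= 1111111001
Result 1111111001: MSB = 1 → 1017 − 1024 = -7.
Addends have opposite signs, so signed overflow cannot occur.

-7; no overflow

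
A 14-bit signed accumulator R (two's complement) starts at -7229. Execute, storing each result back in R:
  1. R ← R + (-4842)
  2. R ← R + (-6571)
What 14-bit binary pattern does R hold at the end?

11011100101110

Start: R = -7229 = 10001111000011.
R = -7229 + (-4842) = -12071; wraps to 4313 = 01000011011001
R = 4313 + (-6571) = -2258 = 11011100101110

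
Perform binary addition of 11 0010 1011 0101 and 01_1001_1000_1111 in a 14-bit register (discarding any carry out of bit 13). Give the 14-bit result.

  11001010110101
+ 01100110001111
= 00110001000100  (discard carry-out 1)

00110001000100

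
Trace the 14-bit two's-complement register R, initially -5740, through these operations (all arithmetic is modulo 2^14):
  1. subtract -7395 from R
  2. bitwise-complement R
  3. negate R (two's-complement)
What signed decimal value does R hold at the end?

1656

Start: R = -5740 = 10100110010100.
R = -5740 − (-7395) = 1655 = 00011001110111
R = NOT 00011001110111 = 11100110001000 = -1656
R = −(-1656) = 1656 = 00011001111000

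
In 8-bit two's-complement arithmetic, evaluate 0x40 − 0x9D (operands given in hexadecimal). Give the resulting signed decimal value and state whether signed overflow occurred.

-93; overflow

0x40 = 01000000 = 64 (signed)
0x9D = 10011101 = -99 (signed)
Subtract via negate-and-add: invert 10011101 + 1 = 01100011 (i.e. 99).
  01000000
+ 01100011
= 10100011
Result 10100011: MSB = 1 → 163 − 256 = -93.
Both addends (after negating the subtrahend) are non-negative but the stored result is negative: signed overflow. The true value 64 − (-99) = 163 lies outside [-128, 127].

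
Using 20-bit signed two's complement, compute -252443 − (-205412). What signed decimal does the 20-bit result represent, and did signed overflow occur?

-252443 → 11000010010111100101
-205412 → 11001101110110011100
Subtract via negate-and-add: invert 11001101110110011100 + 1 = 00110010001001100100 (i.e. 205412).
  11000010010111100101
+ 00110010001001100100
= 11110100100001001001
Result 11110100100001001001: MSB = 1 → 1001545 − 1048576 = -47031.
Addends (after negating the subtrahend) have opposite signs, so signed overflow cannot occur.

-47031; no overflow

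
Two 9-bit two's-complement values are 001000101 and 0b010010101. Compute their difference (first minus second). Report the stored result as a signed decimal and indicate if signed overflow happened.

001000101 = 69 (signed)
0b010010101 → 010010101 = 149 (signed)
Subtract via negate-and-add: invert 010010101 + 1 = 101101011 (i.e. -149).
  001000101
+ 101101011
= 110110000
Result 110110000: MSB = 1 → 432 − 512 = -80.
Addends (after negating the subtrahend) have opposite signs, so signed overflow cannot occur.

-80; no overflow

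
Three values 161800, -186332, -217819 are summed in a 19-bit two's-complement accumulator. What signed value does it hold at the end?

-242351

161800 + (-186332) = -24532 (1111010000000101100)
-24532 + (-217819) = -242351 (1000100110101010001)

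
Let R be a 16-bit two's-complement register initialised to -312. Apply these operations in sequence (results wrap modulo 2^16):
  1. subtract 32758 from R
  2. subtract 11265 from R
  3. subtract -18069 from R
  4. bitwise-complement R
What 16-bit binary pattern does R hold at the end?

Start: R = -312 = 1111111011001000.
R = -312 − 32758 = -33070; wraps to 32466 = 0111111011010010
R = 32466 − 11265 = 21201 = 0101001011010001
R = 21201 − (-18069) = 39270; wraps to -26266 = 1001100101100110
R = NOT 1001100101100110 = 0110011010011001 = 26265

0110011010011001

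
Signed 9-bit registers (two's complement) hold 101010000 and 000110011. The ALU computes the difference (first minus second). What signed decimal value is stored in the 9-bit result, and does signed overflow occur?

-227; no overflow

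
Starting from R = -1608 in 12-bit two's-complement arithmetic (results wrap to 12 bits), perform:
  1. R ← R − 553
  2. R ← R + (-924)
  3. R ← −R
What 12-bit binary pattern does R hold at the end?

110000001101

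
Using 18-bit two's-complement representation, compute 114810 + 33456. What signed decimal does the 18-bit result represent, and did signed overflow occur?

114810 → 011100000001111010
33456 → 001000001010110000
  011100000001111010
+ 001000001010110000
= 100100001100101010
Result 100100001100101010: MSB = 1 → 148266 − 262144 = -113878.
Both addends are non-negative but the stored result is negative: signed overflow. The true value 114810 + 33456 = 148266 lies outside [-131072, 131071].

-113878; overflow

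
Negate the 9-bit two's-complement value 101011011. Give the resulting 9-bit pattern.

010100101

Invert: 010100100. Add 1: 010100101.
Check: 101011011 = -165, 010100101 = 165.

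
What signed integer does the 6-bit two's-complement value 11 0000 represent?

MSB is 1, so the value is negative.
Unsigned reading: 48. Subtract 2^6 = 64: 48 − 64 = -16.

-16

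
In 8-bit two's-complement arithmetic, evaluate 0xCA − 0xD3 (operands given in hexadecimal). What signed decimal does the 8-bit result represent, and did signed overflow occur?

0xCA = 11001010 = -54 (signed)
0xD3 = 11010011 = -45 (signed)
Subtract via negate-and-add: invert 11010011 + 1 = 00101101 (i.e. 45).
  11001010
+ 00101101
= 11110111
Result 11110111: MSB = 1 → 247 − 256 = -9.
Addends (after negating the subtrahend) have opposite signs, so signed overflow cannot occur.

-9; no overflow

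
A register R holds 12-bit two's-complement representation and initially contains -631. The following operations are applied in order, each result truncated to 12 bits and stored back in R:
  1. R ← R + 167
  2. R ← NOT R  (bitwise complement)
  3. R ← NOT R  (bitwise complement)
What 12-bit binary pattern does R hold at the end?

111000110000

Start: R = -631 = 110110001001.
R = -631 + 167 = -464 = 111000110000
R = NOT 111000110000 = 000111001111 = 463
R = NOT 000111001111 = 111000110000 = -464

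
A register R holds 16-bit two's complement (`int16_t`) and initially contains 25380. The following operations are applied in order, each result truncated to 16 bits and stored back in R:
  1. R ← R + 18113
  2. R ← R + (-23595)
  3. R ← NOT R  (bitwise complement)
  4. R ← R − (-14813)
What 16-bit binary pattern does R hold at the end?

Start: R = 25380 = 0110001100100100.
R = 25380 + 18113 = 43493; wraps to -22043 = 1010100111100101
R = -22043 + (-23595) = -45638; wraps to 19898 = 0100110110111010
R = NOT 0100110110111010 = 1011001001000101 = -19899
R = -19899 − (-14813) = -5086 = 1110110000100010

1110110000100010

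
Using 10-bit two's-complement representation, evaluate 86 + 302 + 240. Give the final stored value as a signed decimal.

-396

86 + 302 = 388 (0110000100)
388 + 240 = 628 → wraps to -396 (1001110100)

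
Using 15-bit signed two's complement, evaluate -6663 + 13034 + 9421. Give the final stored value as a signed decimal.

-6663 + 13034 = 6371 (001100011100011)
6371 + 9421 = 15792 (011110110110000)

15792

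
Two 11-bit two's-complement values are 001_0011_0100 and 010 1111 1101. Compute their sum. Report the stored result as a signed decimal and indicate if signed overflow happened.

-975; overflow

001_0011_0100 → 00100110100 = 308 (signed)
010 1111 1101 → 01011111101 = 765 (signed)
  00100110100
+ 01011111101
= 10000110001
Result 10000110001: MSB = 1 → 1073 − 2048 = -975.
Both addends are non-negative but the stored result is negative: signed overflow. The true value 308 + 765 = 1073 lies outside [-1024, 1023].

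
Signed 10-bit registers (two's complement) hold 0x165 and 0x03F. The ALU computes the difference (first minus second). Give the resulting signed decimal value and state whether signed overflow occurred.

0x165 = 0101100101 = 357 (signed)
0x03F = 0000111111 = 63 (signed)
Subtract via negate-and-add: invert 0000111111 + 1 = 1111000001 (i.e. -63).
  0101100101
+ 1111000001
= 0100100110  (discard carry-out 1)
Result 0100100110: MSB = 0 → value 294.
Addends (after negating the subtrahend) have opposite signs, so signed overflow cannot occur.

294; no overflow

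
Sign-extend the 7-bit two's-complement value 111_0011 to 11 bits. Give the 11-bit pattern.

11111110011

MSB of 1110011 is 1; replicate it into the new high bits.
1111|1110011 → 11111110011 (still -13).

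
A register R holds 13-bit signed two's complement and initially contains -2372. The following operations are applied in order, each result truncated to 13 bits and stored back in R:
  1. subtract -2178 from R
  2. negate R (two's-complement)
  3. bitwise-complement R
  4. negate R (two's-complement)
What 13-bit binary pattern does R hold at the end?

0000011000011

Start: R = -2372 = 1011010111100.
R = -2372 − (-2178) = -194 = 1111100111110
R = −(-194) = 194 = 0000011000010
R = NOT 0000011000010 = 1111100111101 = -195
R = −(-195) = 195 = 0000011000011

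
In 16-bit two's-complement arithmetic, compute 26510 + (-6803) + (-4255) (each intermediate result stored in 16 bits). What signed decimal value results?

15452

26510 + (-6803) = 19707 (0100110011111011)
19707 + (-4255) = 15452 (0011110001011100)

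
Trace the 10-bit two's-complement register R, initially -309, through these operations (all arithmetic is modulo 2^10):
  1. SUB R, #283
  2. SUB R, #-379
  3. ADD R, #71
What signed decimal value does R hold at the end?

-142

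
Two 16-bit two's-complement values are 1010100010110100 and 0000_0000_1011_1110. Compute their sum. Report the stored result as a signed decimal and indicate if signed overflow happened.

1010100010110100 = -22348 (signed)
0000_0000_1011_1110 → 0000000010111110 = 190 (signed)
  1010100010110100
+ 0000000010111110
= 1010100101110010
Result 1010100101110010: MSB = 1 → 43378 − 65536 = -22158.
Addends have opposite signs, so signed overflow cannot occur.

-22158; no overflow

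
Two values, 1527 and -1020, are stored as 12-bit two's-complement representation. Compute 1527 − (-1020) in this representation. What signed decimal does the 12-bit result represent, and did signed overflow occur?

1527 → 010111110111
-1020 → 110000000100
Subtract via negate-and-add: invert 110000000100 + 1 = 001111111100 (i.e. 1020).
  010111110111
+ 001111111100
= 100111110011
Result 100111110011: MSB = 1 → 2547 − 4096 = -1549.
Both addends (after negating the subtrahend) are non-negative but the stored result is negative: signed overflow. The true value 1527 − (-1020) = 2547 lies outside [-2048, 2047].

-1549; overflow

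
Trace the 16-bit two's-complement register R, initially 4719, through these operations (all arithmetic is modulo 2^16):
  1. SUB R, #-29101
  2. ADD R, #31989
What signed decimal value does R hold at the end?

Start: R = 4719 = 0001001001101111.
R = 4719 − (-29101) = 33820; wraps to -31716 = 1000010000011100
R = -31716 + 31989 = 273 = 0000000100010001

273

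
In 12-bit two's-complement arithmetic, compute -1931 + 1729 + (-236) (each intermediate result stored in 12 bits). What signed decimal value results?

-1931 + 1729 = -202 (111100110110)
-202 + (-236) = -438 (111001001010)

-438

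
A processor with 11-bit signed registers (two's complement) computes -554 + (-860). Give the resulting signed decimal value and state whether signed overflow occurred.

634; overflow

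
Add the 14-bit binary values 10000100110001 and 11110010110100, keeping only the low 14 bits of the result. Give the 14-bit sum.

  10000100110001
+ 11110010110100
= 01110111100101  (discard carry-out 1)

01110111100101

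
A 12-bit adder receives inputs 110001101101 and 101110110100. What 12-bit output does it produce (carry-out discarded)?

100000100001

  110001101101
+ 101110110100
= 100000100001  (discard carry-out 1)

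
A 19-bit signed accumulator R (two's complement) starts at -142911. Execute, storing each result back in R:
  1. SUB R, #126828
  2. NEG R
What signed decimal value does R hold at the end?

-254549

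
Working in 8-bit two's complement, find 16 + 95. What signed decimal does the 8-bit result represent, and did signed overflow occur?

16 → 00010000
95 → 01011111
  00010000
+ 01011111
= 01101111
Result 01101111: MSB = 0 → value 111.
Both addends are non-negative and so is the stored result: no signed overflow.

111; no overflow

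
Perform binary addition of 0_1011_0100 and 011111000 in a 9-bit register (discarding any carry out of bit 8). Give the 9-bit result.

110101100

  010110100
+ 011111000
= 110101100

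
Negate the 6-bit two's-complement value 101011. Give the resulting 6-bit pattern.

010101

Invert: 010100. Add 1: 010101.
Check: 101011 = -21, 010101 = 21.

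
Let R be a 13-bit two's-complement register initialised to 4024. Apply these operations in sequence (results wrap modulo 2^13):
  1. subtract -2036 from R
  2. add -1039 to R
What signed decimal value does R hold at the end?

Start: R = 4024 = 0111110111000.
R = 4024 − (-2036) = 6060; wraps to -2132 = 1011110101100
R = -2132 + (-1039) = -3171 = 1001110011101

-3171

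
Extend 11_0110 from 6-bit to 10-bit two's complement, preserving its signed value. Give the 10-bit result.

MSB of 110110 is 1; replicate it into the new high bits.
1111|110110 → 1111110110 (still -10).

1111110110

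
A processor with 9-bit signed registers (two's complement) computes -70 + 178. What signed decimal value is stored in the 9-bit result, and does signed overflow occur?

108; no overflow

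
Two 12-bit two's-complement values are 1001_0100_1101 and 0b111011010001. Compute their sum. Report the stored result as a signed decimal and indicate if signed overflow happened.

-2018; no overflow

1001_0100_1101 → 100101001101 = -1715 (signed)
0b111011010001 → 111011010001 = -303 (signed)
  100101001101
+ 111011010001
= 100000011110  (discard carry-out 1)
Result 100000011110: MSB = 1 → 2078 − 4096 = -2018.
Both addends are negative and so is the stored result: no signed overflow.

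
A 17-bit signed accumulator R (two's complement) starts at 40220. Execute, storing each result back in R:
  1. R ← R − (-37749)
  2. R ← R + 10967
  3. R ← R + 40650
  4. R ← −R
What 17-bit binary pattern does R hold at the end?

00000010111001110

Start: R = 40220 = 01001110100011100.
R = 40220 − (-37749) = 77969; wraps to -53103 = 10011000010010001
R = -53103 + 10967 = -42136 = 10101101101101000
R = -42136 + 40650 = -1486 = 11111101000110010
R = −(-1486) = 1486 = 00000010111001110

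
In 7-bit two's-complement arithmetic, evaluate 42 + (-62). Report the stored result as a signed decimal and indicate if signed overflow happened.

-20; no overflow

42 → 0101010
-62 → 1000010
  0101010
+ 1000010
= 1101100
Result 1101100: MSB = 1 → 108 − 128 = -20.
Addends have opposite signs, so signed overflow cannot occur.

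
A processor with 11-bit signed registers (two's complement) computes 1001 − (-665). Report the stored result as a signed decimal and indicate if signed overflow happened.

-382; overflow

1001 → 01111101001
-665 → 10101100111
Subtract via negate-and-add: invert 10101100111 + 1 = 01010011001 (i.e. 665).
  01111101001
+ 01010011001
= 11010000010
Result 11010000010: MSB = 1 → 1666 − 2048 = -382.
Both addends (after negating the subtrahend) are non-negative but the stored result is negative: signed overflow. The true value 1001 − (-665) = 1666 lies outside [-1024, 1023].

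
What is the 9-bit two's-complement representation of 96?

96 is non-negative, so write it directly in 9 bits: 001100000.

001100000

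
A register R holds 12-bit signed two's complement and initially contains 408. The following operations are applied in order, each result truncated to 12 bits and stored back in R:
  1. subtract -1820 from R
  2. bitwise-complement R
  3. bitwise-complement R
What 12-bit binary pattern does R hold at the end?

Start: R = 408 = 000110011000.
R = 408 − (-1820) = 2228; wraps to -1868 = 100010110100
R = NOT 100010110100 = 011101001011 = 1867
R = NOT 011101001011 = 100010110100 = -1868

100010110100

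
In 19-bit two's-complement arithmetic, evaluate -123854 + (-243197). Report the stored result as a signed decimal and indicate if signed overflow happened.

-123854 → 1100001110000110010
-243197 → 1000100101000000011
  1100001110000110010
+ 1000100101000000011
= 0100110011000110101  (discard carry-out 1)
Result 0100110011000110101: MSB = 0 → value 157237.
Both addends are negative but the stored result is non-negative: signed overflow. The true value -123854 + (-243197) = -367051 lies outside [-262144, 262143].

157237; overflow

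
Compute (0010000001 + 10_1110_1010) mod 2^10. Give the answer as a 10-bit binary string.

  0010000001
+ 1011101010
= 1101101011

1101101011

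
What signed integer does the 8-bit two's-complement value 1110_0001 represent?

-31

MSB is 1, so the value is negative.
Invert: 00011110. Add 1: 00011111 = 31. So the value is −31.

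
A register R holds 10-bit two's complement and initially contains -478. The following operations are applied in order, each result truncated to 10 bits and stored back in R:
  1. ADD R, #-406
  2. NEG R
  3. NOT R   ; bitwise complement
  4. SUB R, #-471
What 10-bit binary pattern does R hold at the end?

Start: R = -478 = 1000100010.
R = -478 + (-406) = -884; wraps to 140 = 0010001100
R = −(140) = -140 = 1101110100
R = NOT 1101110100 = 0010001011 = 139
R = 139 − (-471) = 610; wraps to -414 = 1001100010

1001100010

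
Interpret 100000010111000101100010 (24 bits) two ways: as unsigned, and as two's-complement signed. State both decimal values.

unsigned = 8483170, signed = -8294046

Unsigned: 100000010111000101100010 = 8483170.
Signed: MSB=1 → 8483170 − 16777216 = -8294046.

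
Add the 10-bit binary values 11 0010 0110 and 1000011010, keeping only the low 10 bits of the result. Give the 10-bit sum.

0101000000

  1100100110
+ 1000011010
= 0101000000  (discard carry-out 1)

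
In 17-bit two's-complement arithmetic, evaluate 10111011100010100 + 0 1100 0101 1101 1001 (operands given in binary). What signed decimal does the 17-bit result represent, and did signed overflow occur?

15597; no overflow

10111011100010100 = -35052 (signed)
0 1100 0101 1101 1001 → 01100010111011001 = 50649 (signed)
  10111011100010100
+ 01100010111011001
= 00011110011101101  (discard carry-out 1)
Result 00011110011101101: MSB = 0 → value 15597.
Addends have opposite signs, so signed overflow cannot occur.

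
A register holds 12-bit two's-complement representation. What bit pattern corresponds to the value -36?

111111011100

|-36| = 36 = 000000100100 in 12 bits.
Invert the bits: 111111011011. Add 1: 111111011100.
Check: 111111011100 reads as 4060 − 4096 = -36.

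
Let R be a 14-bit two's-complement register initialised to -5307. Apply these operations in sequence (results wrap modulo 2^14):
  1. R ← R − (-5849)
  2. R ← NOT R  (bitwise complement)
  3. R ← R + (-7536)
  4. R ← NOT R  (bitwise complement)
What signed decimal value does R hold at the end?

8078

Start: R = -5307 = 10101101000101.
R = -5307 − (-5849) = 542 = 00001000011110
R = NOT 00001000011110 = 11110111100001 = -543
R = -543 + (-7536) = -8079 = 10000001110001
R = NOT 10000001110001 = 01111110001110 = 8078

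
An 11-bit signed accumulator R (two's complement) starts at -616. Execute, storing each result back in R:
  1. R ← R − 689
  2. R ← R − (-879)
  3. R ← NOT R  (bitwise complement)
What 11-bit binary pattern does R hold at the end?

00110101001

Start: R = -616 = 10110011000.
R = -616 − 689 = -1305; wraps to 743 = 01011100111
R = 743 − (-879) = 1622; wraps to -426 = 11001010110
R = NOT 11001010110 = 00110101001 = 425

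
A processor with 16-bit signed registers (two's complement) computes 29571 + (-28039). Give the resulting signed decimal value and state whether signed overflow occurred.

29571 → 0111001110000011
-28039 → 1001001001111001
  0111001110000011
+ 1001001001111001
= 0000010111111100  (discard carry-out 1)
Result 0000010111111100: MSB = 0 → value 1532.
Addends have opposite signs, so signed overflow cannot occur.

1532; no overflow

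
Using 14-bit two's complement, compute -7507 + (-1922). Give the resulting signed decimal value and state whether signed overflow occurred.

-7507 → 10001010101101
-1922 → 11100001111110
  10001010101101
+ 11100001111110
= 01101100101011  (discard carry-out 1)
Result 01101100101011: MSB = 0 → value 6955.
Both addends are negative but the stored result is non-negative: signed overflow. The true value -7507 + (-1922) = -9429 lies outside [-8192, 8191].

6955; overflow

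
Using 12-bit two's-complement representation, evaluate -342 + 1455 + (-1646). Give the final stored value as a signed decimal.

-533

-342 + 1455 = 1113 (010001011001)
1113 + (-1646) = -533 (110111101011)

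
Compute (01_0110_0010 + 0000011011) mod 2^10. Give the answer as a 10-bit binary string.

0101111101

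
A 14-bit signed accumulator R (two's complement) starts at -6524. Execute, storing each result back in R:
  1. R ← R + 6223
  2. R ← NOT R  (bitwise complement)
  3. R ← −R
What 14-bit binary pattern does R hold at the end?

11111011010100

Start: R = -6524 = 10011010000100.
R = -6524 + 6223 = -301 = 11111011010011
R = NOT 11111011010011 = 00000100101100 = 300
R = −(300) = -300 = 11111011010100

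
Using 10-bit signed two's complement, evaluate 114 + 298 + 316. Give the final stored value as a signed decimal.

114 + 298 = 412 (0110011100)
412 + 316 = 728 → wraps to -296 (1011011000)

-296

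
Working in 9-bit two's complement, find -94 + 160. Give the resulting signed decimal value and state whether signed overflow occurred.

-94 → 110100010
160 → 010100000
  110100010
+ 010100000
= 001000010  (discard carry-out 1)
Result 001000010: MSB = 0 → value 66.
Addends have opposite signs, so signed overflow cannot occur.

66; no overflow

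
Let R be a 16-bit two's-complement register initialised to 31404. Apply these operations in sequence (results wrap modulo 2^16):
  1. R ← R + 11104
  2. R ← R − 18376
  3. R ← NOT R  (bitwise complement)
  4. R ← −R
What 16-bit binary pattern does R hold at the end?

0101111001000101

Start: R = 31404 = 0111101010101100.
R = 31404 + 11104 = 42508; wraps to -23028 = 1010011000001100
R = -23028 − 18376 = -41404; wraps to 24132 = 0101111001000100
R = NOT 0101111001000100 = 1010000110111011 = -24133
R = −(-24133) = 24133 = 0101111001000101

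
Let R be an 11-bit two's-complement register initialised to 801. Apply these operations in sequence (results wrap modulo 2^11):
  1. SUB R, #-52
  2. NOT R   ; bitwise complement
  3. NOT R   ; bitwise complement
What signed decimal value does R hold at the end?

Start: R = 801 = 01100100001.
R = 801 − (-52) = 853 = 01101010101
R = NOT 01101010101 = 10010101010 = -854
R = NOT 10010101010 = 01101010101 = 853

853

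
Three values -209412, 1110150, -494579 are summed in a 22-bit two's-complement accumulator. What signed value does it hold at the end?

406159

-209412 + 1110150 = 900738 (0011011011111010000010)
900738 + (-494579) = 406159 (0001100011001010001111)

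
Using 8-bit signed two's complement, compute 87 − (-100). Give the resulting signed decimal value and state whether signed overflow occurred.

87 → 01010111
-100 → 10011100
Subtract via negate-and-add: invert 10011100 + 1 = 01100100 (i.e. 100).
  01010111
+ 01100100
= 10111011
Result 10111011: MSB = 1 → 187 − 256 = -69.
Both addends (after negating the subtrahend) are non-negative but the stored result is negative: signed overflow. The true value 87 − (-100) = 187 lies outside [-128, 127].

-69; overflow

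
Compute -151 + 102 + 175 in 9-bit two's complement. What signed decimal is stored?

126

-151 + 102 = -49 (111001111)
-49 + 175 = 126 (001111110)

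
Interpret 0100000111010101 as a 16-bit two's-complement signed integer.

16853

MSB is 0, so the value is non-negative: 0100000111010101 = 16853.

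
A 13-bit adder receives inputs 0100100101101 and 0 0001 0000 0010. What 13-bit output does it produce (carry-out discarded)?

  0100100101101
+ 0000100000010
= 0101000101111

0101000101111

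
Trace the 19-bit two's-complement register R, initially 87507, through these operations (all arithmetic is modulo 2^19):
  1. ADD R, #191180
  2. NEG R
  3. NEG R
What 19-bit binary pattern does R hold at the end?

1000100000010011111

Start: R = 87507 = 0010101010111010011.
R = 87507 + 191180 = 278687; wraps to -245601 = 1000100000010011111
R = −(-245601) = 245601 = 0111011111101100001
R = −(245601) = -245601 = 1000100000010011111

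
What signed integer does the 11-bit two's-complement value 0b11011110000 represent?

MSB is 1, so the value is negative.
Invert: 00100001111. Add 1: 00100010000 = 272. So the value is −272.

-272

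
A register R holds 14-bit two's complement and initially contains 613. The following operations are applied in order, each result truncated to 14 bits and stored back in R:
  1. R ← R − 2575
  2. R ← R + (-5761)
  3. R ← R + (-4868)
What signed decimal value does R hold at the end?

Start: R = 613 = 00001001100101.
R = 613 − 2575 = -1962 = 11100001010110
R = -1962 + (-5761) = -7723 = 10000111010101
R = -7723 + (-4868) = -12591; wraps to 3793 = 00111011010001

3793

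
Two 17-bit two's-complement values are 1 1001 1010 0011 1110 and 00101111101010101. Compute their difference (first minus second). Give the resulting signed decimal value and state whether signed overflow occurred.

-50455; no overflow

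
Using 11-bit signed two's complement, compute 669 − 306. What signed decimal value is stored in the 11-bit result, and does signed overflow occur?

669 → 01010011101
306 → 00100110010
Subtract via negate-and-add: invert 00100110010 + 1 = 11011001110 (i.e. -306).
  01010011101
+ 11011001110
= 00101101011  (discard carry-out 1)
Result 00101101011: MSB = 0 → value 363.
Addends (after negating the subtrahend) have opposite signs, so signed overflow cannot occur.

363; no overflow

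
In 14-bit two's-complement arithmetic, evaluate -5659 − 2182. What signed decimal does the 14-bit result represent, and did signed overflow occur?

-7841; no overflow

-5659 → 10100111100101
2182 → 00100010000110
Subtract via negate-and-add: invert 00100010000110 + 1 = 11011101111010 (i.e. -2182).
  10100111100101
+ 11011101111010
= 10000101011111  (discard carry-out 1)
Result 10000101011111: MSB = 1 → 8543 − 16384 = -7841.
Both addends (after negating the subtrahend) are negative and so is the stored result: no signed overflow.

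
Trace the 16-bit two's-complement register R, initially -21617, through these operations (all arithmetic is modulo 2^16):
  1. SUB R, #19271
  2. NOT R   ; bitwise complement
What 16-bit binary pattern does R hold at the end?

Start: R = -21617 = 1010101110001111.
R = -21617 − 19271 = -40888; wraps to 24648 = 0110000001001000
R = NOT 0110000001001000 = 1001111110110111 = -24649

1001111110110111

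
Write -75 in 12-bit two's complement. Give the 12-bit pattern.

|-75| = 75 = 000001001011 in 12 bits.
Invert the bits: 111110110100. Add 1: 111110110101.

111110110101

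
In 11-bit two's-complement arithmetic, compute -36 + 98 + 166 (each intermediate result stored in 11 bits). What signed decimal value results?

-36 + 98 = 62 (00000111110)
62 + 166 = 228 (00011100100)

228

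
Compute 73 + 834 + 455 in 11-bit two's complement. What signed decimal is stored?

-686

73 + 834 = 907 (01110001011)
907 + 455 = 1362 → wraps to -686 (10101010010)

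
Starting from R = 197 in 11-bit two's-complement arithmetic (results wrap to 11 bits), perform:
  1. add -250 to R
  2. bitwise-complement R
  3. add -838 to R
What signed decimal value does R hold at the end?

Start: R = 197 = 00011000101.
R = 197 + (-250) = -53 = 11111001011
R = NOT 11111001011 = 00000110100 = 52
R = 52 + (-838) = -786 = 10011101110

-786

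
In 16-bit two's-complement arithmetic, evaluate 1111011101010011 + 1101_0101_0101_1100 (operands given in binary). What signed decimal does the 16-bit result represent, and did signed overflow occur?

-13137; no overflow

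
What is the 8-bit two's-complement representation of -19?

11101101

|-19| = 19 = 00010011 in 8 bits.
Invert the bits: 11101100. Add 1: 11101101.
Check: 11101101 reads as 237 − 256 = -19.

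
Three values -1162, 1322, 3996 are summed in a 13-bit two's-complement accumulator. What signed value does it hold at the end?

-4036

-1162 + 1322 = 160 (0000010100000)
160 + 3996 = 4156 → wraps to -4036 (1000000111100)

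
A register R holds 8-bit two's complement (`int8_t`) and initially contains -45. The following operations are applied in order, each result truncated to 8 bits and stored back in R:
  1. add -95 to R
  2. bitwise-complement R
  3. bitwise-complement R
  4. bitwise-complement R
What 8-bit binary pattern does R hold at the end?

Start: R = -45 = 11010011.
R = -45 + (-95) = -140; wraps to 116 = 01110100
R = NOT 01110100 = 10001011 = -117
R = NOT 10001011 = 01110100 = 116
R = NOT 01110100 = 10001011 = -117

10001011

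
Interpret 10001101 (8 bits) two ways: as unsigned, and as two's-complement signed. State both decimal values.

unsigned = 141, signed = -115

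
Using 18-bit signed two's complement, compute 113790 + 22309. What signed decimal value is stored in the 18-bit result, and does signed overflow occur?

-126045; overflow

113790 → 011011110001111110
22309 → 000101011100100101
  011011110001111110
+ 000101011100100101
= 100001001110100011
Result 100001001110100011: MSB = 1 → 136099 − 262144 = -126045.
Both addends are non-negative but the stored result is negative: signed overflow. The true value 113790 + 22309 = 136099 lies outside [-131072, 131071].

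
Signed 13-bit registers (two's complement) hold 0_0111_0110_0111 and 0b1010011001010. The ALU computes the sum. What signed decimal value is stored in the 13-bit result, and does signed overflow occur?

0_0111_0110_0111 → 0011101100111 = 1895 (signed)
0b1010011001010 → 1010011001010 = -2870 (signed)
  0011101100111
+ 1010011001010
= 1110000110001
Result 1110000110001: MSB = 1 → 7217 − 8192 = -975.
Addends have opposite signs, so signed overflow cannot occur.

-975; no overflow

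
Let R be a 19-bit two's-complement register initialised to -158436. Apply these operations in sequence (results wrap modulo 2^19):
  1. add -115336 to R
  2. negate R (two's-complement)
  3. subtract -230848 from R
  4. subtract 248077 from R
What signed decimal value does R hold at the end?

Start: R = -158436 = 1011001010100011100.
R = -158436 + (-115336) = -273772; wraps to 250516 = 0111101001010010100
R = −(250516) = -250516 = 1000010110101101100
R = -250516 − (-230848) = -19668 = 1111011001100101100
R = -19668 − 248077 = -267745; wraps to 256543 = 0111110101000011111

256543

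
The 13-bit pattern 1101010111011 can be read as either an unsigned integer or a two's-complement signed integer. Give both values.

unsigned = 6843, signed = -1349

Unsigned: 1101010111011 = 6843.
Signed: MSB=1 → 6843 − 8192 = -1349.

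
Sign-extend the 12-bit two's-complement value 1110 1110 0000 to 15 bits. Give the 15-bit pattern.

MSB of 111011100000 is 1; replicate it into the new high bits.
111|111011100000 → 111111011100000 (still -288).

111111011100000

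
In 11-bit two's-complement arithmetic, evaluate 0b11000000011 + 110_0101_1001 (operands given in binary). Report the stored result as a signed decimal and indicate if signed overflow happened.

-932; no overflow

0b11000000011 → 11000000011 = -509 (signed)
110_0101_1001 → 11001011001 = -423 (signed)
  11000000011
+ 11001011001
= 10001011100  (discard carry-out 1)
Result 10001011100: MSB = 1 → 1116 − 2048 = -932.
Both addends are negative and so is the stored result: no signed overflow.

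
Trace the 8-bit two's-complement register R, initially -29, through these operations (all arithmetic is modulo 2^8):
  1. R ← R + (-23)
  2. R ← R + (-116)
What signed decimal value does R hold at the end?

88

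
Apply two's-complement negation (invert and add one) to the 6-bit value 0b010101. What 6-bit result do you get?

101011

Invert: 101010. Add 1: 101011.
Check: 010101 = 21, 101011 = -21.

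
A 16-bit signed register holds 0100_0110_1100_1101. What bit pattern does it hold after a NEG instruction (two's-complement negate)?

Invert: 1011100100110010. Add 1: 1011100100110011.
Check: 0100011011001101 = 18125, 1011100100110011 = -18125.

1011100100110011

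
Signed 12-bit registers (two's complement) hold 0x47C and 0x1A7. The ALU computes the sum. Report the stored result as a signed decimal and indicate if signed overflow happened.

0x47C = 010001111100 = 1148 (signed)
0x1A7 = 000110100111 = 423 (signed)
  010001111100
+ 000110100111
= 011000100011
Result 011000100011: MSB = 0 → value 1571.
Both addends are non-negative and so is the stored result: no signed overflow.

1571; no overflow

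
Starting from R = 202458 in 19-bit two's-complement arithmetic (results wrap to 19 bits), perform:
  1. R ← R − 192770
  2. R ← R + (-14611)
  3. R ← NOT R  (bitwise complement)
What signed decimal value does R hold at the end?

Start: R = 202458 = 0110001011011011010.
R = 202458 − 192770 = 9688 = 0000010010111011000
R = 9688 + (-14611) = -4923 = 1111110110011000101
R = NOT 1111110110011000101 = 0000001001100111010 = 4922

4922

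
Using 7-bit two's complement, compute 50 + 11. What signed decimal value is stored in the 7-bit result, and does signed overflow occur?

50 → 0110010
11 → 0001011
  0110010
+ 0001011
= 0111101
Result 0111101: MSB = 0 → value 61.
Both addends are non-negative and so is the stored result: no signed overflow.

61; no overflow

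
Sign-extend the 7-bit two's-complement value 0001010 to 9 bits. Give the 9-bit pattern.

000001010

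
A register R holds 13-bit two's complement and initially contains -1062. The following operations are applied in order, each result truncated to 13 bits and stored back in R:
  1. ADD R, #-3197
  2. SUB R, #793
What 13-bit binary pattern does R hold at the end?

0110001000100

Start: R = -1062 = 1101111011010.
R = -1062 + (-3197) = -4259; wraps to 3933 = 0111101011101
R = 3933 − 793 = 3140 = 0110001000100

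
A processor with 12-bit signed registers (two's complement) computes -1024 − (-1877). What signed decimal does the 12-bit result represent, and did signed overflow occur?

-1024 → 110000000000
-1877 → 100010101011
Subtract via negate-and-add: invert 100010101011 + 1 = 011101010101 (i.e. 1877).
  110000000000
+ 011101010101
= 001101010101  (discard carry-out 1)
Result 001101010101: MSB = 0 → value 853.
Addends (after negating the subtrahend) have opposite signs, so signed overflow cannot occur.

853; no overflow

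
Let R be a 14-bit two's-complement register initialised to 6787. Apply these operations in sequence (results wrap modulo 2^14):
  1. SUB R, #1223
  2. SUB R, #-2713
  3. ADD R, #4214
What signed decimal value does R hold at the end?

Start: R = 6787 = 01101010000011.
R = 6787 − 1223 = 5564 = 01010110111100
R = 5564 − (-2713) = 8277; wraps to -8107 = 10000001010101
R = -8107 + 4214 = -3893 = 11000011001011

-3893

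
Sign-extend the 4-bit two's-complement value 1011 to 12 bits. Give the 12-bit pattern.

111111111011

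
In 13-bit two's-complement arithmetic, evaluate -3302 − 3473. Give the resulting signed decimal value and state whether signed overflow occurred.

1417; overflow

-3302 → 1001100011010
3473 → 0110110010001
Subtract via negate-and-add: invert 0110110010001 + 1 = 1001001101111 (i.e. -3473).
  1001100011010
+ 1001001101111
= 0010110001001  (discard carry-out 1)
Result 0010110001001: MSB = 0 → value 1417.
Both addends (after negating the subtrahend) are negative but the stored result is non-negative: signed overflow. The true value -3302 − 3473 = -6775 lies outside [-4096, 4095].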